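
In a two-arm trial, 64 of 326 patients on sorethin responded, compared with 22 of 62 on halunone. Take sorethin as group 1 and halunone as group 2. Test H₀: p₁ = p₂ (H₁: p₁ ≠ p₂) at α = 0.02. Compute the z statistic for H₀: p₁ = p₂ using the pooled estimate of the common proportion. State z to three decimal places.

p̂₁ = 64/326 ≈ 0.196319, p̂₂ = 22/62 ≈ 0.354839.
Pooled p̂ = (64+22)/(326+62) = 86/388 = 0.221649.
SE = √(p̂(1−p̂)(1/n₁+1/n₂)) = √(0.221649·0.778351·0.0191965) = √(0.0033118) = 0.057548.
z = (0.196319 − 0.354839)/0.057548 = -0.158520/0.057548 = -2.755.
p-value = 2·P(Z > 2.755) ≈ 0.0059, so at α = 0.02 we reject H₀.

z = -2.755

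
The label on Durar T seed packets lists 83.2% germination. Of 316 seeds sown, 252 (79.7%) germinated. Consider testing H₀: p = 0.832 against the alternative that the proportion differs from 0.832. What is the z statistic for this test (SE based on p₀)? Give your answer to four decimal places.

p̂ = 252/316 = 0.797468.
Standard error under H₀: √(0.832×0.168/316) = 0.021032.
z = (0.797468 − 0.832)/0.021032 = -0.034532/0.021032 = -1.6419.
Two-sided p-value ≈ 2·Φ(−1.642) = 0.1006.

z = -1.6419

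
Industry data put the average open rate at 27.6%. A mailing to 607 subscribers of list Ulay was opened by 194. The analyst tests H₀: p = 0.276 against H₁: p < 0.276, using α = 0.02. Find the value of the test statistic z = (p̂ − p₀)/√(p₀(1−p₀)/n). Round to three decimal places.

p̂ = 194/607 ≈ 0.319605.
Standard error under H₀: √(0.276×0.724/607) = 0.018144.
z = (0.319605 − 0.276)/0.018144 = 0.043605/0.018144 = 2.403.
p-value = P(Z < 2.403) ≈ 0.9919, so at α = 0.02 we fail to reject H₀.

z = 2.403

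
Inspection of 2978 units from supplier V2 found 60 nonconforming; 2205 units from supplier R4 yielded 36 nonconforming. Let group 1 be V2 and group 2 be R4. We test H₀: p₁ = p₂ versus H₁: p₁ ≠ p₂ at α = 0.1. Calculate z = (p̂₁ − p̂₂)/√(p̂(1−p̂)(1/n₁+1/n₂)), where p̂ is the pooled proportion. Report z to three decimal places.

z = 1.009

p̂₁ = 60/2978 = 0.020148, p̂₂ = 36/2205 = 0.016327.
Pooled p̂ = (60+36)/(2978+2205) = 96/5183 = 0.018522.
SE = √(p̂(1−p̂)(1/n₁+1/n₂)) = √(0.018522·0.981478·0.000789311) = √(1.43489e-05) = 0.003788.
z = (0.020148 − 0.016327)/0.003788 = 0.003821/0.003788 = 1.009.
p-value = 2·P(Z > 1.009) ≈ 0.3131, so at α = 0.1 we fail to reject H₀.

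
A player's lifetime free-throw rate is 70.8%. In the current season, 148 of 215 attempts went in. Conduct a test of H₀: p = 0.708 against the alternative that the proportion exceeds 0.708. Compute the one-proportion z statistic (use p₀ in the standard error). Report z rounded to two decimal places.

p̂ = 148/215 = 0.6884.
Standard error under H₀: √(0.708×0.292/215) = 0.0310.
z = (0.6884 − 0.708)/0.0310 = -0.0196/0.0310 = -0.63.

z = -0.63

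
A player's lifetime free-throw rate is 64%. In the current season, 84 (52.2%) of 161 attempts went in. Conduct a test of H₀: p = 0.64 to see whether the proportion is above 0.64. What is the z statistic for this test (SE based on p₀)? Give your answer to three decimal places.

p̂ = 84/161 = 0.52174.
Under H₀, SE = √(0.64·0.36/161) = √(0.00143106) = 0.03783.
z = (0.52174 − 0.64)/0.03783 = -0.11826/0.03783 = -3.126.
p-value = P(Z > -3.126) ≈ 0.9991.

z = -3.126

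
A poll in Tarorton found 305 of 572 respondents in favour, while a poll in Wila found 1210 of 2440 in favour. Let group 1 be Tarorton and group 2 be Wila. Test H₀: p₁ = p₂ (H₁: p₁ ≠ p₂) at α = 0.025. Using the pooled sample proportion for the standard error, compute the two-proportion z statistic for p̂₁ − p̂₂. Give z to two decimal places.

p̂₁ = 305/572 = 0.5332, p̂₂ = 1210/2440 = 0.4959.
Pooled p̂ = (305+1210)/(572+2440) = 1515/3012 = 0.5030.
SE = √(p̂(1−p̂)(1/n₁+1/n₂)) = √(0.5030·0.4970·0.00215809) = √(0.000539503) = 0.0232.
z = (0.5332 − 0.4959)/0.0232 = 0.0373/0.0232 = 1.61.
Two-sided p-value ≈ 2·Φ(−1.607) = 0.1082. With α = 0.025, fail to reject H₀.

z = 1.61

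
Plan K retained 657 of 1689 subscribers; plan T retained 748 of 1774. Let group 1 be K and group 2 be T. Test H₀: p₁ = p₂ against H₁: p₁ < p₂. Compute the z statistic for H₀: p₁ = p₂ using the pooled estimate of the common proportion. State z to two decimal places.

p̂₁ = 657/1689 = 0.38899, p̂₂ = 748/1774 = 0.42165.
Pooled p̂ = (657+748)/(1689+1774) = 1405/3463 = 0.40572.
SE = √(p̂(1−p̂)(1/n₁+1/n₂)) = √(0.40572·0.59428·0.00115576) = √(0.000278667) = 0.01669.
z = (0.38899 − 0.42165)/0.01669 = -0.03266/0.01669 = -1.96.

z = -1.96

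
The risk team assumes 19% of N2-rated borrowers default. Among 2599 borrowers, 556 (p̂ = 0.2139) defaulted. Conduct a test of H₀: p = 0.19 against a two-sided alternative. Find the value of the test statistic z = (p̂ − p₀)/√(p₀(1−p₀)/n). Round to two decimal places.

z = 3.11

p̂ = 556/2599 = 0.21393.
SE = √(p₀(1−p₀)/n) = √(0.1539/2599) = 0.00770.
z = (0.21393 − 0.19)/0.00770 = 0.02393/0.00770 = 3.11.
p-value = 2·P(Z > 3.110) ≈ 0.0019.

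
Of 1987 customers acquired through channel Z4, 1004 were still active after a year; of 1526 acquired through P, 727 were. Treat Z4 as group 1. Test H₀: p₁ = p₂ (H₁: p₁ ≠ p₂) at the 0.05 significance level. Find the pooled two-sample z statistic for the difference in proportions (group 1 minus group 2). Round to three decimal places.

z = 1.697

p̂₁ = 1004/1987 = 0.505284, p̂₂ = 727/1526 = 0.476409.
Pooled p̂ = (1004+727)/(1987+1526) = 1731/3513 = 0.492741.
SE = √(0.249947 × 0.00115858) = 0.017017.
z = (0.505284 − 0.476409)/0.017017 = 0.028875/0.017017 = 1.697.
Two-sided p-value ≈ 2·Φ(−1.697) = 0.0897; since p > α = 0.05, fail to reject H₀.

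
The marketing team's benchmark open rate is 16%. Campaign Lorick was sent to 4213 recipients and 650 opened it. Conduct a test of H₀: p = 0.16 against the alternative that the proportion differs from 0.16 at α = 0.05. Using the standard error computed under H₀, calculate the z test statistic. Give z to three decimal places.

z = -1.012

p̂ = 650/4213 = 0.15428.
SE = √(p₀(1−p₀)/n) = √(0.1344/4213) = 0.00565.
z = (0.15428 − 0.16)/0.00565 = -0.00572/0.00565 = -1.012.
Two-sided p-value ≈ 2·Φ(−1.012) = 0.3116; since p > α = 0.05, fail to reject H₀.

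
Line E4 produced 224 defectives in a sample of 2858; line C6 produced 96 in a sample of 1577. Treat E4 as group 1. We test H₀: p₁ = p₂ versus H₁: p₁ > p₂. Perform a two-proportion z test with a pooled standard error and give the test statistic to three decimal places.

p̂₁ = 224/2858 = 0.078376, p̂₂ = 96/1577 = 0.060875.
Pooled p̂ = (224+96)/(2858+1577) = 320/4435 = 0.072153.
SE = √(p̂(1−p̂)(1/n₁+1/n₂)) = √(0.072153·0.927847·0.00098401) = √(6.58768e-05) = 0.008116.
z = (0.078376 − 0.060875)/0.008116 = 0.017501/0.008116 = 2.156.

z = 2.156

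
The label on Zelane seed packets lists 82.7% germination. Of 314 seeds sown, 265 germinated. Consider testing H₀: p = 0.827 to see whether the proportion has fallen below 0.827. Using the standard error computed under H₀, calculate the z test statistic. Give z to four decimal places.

p̂ = 265/314 ≈ 0.843949.
SE = √(p₀(1−p₀)/n) = √(0.14307/314) = 0.021346.
z = (0.843949 − 0.827)/0.021346 = 0.016949/0.021346 = 0.7940.

z = 0.7940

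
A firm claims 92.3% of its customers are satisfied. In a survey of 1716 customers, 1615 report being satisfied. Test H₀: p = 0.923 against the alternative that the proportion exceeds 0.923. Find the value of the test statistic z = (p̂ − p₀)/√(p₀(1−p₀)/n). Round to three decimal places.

p̂ = 1615/1716 = 0.941142.
Under H₀, SE = √(0.923·0.077/1716) = √(4.14167e-05) = 0.006436.
z = (0.941142 − 0.923)/0.006436 = 0.018142/0.006436 = 2.819.
p-value = P(Z > 2.819) ≈ 0.0024.

z = 2.819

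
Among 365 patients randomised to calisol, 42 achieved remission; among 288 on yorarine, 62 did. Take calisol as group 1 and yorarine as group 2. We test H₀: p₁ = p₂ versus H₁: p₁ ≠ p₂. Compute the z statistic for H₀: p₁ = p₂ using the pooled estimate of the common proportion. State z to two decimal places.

p̂₁ = 42/365 = 0.11507, p̂₂ = 62/288 = 0.21528.
Pooled p̂ = (42+62)/(365+288) = 104/653 = 0.15926.
SE = √(0.1339 × 0.00621195) = 0.02884.
z = (0.11507 − 0.21528)/0.02884 = -0.10021/0.02884 = -3.47.
Two-sided p-value ≈ 2·Φ(−3.475) = 0.0005.

z = -3.47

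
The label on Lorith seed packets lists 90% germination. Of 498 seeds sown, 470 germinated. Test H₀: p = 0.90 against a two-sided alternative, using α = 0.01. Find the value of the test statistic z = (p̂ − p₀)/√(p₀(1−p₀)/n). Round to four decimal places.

p̂ = 470/498 = 0.943775.
Under H₀, SE = √(0.9·0.1/498) = √(0.000180723) = 0.013443.
z = (0.943775 − 0.9)/0.013443 = 0.043775/0.013443 = 3.2563.
p-value = 2·P(Z > 3.256) ≈ 0.0011, so at α = 0.01 we reject H₀.

z = 3.2563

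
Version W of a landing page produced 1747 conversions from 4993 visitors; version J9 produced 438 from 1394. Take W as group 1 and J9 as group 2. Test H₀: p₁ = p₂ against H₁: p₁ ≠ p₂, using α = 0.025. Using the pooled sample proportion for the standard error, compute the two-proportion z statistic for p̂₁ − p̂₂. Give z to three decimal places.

p̂₁ = 1747/4993 = 0.349890, p̂₂ = 438/1394 = 0.314204.
Pooled p̂ = (1747+438)/(4993+1394) = 2185/6387 = 0.342101.
SE = √(0.225068 × 0.000917641) = 0.014371.
z = (0.349890 − 0.314204)/0.014371 = 0.035686/0.014371 = 2.483.
p-value = 2·P(Z > 2.483) ≈ 0.0130; since p < α = 0.025, reject H₀.

z = 2.483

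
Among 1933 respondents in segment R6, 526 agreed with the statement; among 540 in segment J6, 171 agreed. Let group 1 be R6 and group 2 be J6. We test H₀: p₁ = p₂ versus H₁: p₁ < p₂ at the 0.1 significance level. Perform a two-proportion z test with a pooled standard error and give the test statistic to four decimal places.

z = -2.0344

p̂₁ = 526/1933 = 0.2721159, p̂₂ = 171/540 = 0.3166667.
Pooled p̂ = (526+171)/(1933+540) = 697/2473 = 0.2818439.
SE = √(0.202408 × 0.00236918) = 0.0218984.
z = (0.2721159 − 0.3166667)/0.0218984 = -0.0445508/0.0218984 = -2.0344.
p-value = P(Z < -2.034) ≈ 0.0210; since p < α = 0.1, reject H₀.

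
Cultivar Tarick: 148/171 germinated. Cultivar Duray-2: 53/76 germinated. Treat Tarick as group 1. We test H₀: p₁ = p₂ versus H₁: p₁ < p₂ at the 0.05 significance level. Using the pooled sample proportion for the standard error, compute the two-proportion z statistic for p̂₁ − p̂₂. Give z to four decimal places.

z = 3.1327

p̂₁ = 148/171 ≈ 0.865497, p̂₂ = 53/76 ≈ 0.697368.
Pooled p̂ = (148+53)/(171+76) = 201/247 = 0.813765.
SE = √(0.151551 × 0.0190058) = 0.053669.
z = (0.865497 − 0.697368)/0.053669 = 0.168129/0.053669 = 3.1327.
p-value = P(Z < 3.133) ≈ 0.9991, so at α = 0.05 we fail to reject H₀.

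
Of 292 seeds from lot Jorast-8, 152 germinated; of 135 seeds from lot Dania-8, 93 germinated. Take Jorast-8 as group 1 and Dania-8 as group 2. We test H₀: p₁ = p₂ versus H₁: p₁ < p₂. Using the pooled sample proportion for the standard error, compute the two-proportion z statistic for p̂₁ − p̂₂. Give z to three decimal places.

z = -3.271

p̂₁ = 152/292 = 0.52055, p̂₂ = 93/135 = 0.68889.
Pooled p̂ = (152+93)/(292+135) = 245/427 = 0.57377.
SE = √(p̂(1−p̂)(1/n₁+1/n₂)) = √(0.57377·0.42623·0.0108321) = √(0.00264907) = 0.05147.
z = (0.52055 − 0.68889)/0.05147 = -0.16834/0.05147 = -3.271.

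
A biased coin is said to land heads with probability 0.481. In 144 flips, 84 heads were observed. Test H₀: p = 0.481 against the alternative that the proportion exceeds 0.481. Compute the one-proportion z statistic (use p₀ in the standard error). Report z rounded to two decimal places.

p̂ = 84/144 = 0.5833.
Under H₀, SE = √(0.481·0.519/144) = √(0.0017336) = 0.0416.
z = (0.5833 − 0.481)/0.0416 = 0.1023/0.0416 = 2.46.

z = 2.46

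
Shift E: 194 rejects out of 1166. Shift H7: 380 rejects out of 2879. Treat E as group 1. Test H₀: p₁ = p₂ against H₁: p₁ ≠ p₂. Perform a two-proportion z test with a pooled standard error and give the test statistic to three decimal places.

z = 2.839

p̂₁ = 194/1166 ≈ 0.166381, p̂₂ = 380/2879 ≈ 0.131990.
Pooled p̂ = (194+380)/(1166+2879) = 574/4045 = 0.141904.
SE = √(p̂(1−p̂)(1/n₁+1/n₂)) = √(0.141904·0.858096·0.00120498) = √(0.000146726) = 0.012113.
z = (0.166381 − 0.131990)/0.012113 = 0.034391/0.012113 = 2.839.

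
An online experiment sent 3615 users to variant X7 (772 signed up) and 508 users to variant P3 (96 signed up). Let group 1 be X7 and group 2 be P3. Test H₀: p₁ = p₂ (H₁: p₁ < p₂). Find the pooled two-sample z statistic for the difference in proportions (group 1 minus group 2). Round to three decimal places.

z = 1.272

p̂₁ = 772/3615 ≈ 0.21355, p̂₂ = 96/508 ≈ 0.18898.
Pooled p̂ = (772+96)/(3615+508) = 868/4123 = 0.21053.
SE = √(p̂(1−p̂)(1/n₁+1/n₂)) = √(0.21053·0.78947·0.00224513) = √(0.000373152) = 0.01932.
z = (0.21355 − 0.18898)/0.01932 = 0.02457/0.01932 = 1.272.
p-value = P(Z < 1.272) ≈ 0.8984.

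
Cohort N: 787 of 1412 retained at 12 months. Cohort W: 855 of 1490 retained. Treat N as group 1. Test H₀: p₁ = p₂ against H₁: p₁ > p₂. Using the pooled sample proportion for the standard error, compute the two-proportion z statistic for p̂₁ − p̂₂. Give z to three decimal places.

z = -0.894

p̂₁ = 787/1412 = 0.55737, p̂₂ = 855/1490 = 0.57383.
Pooled p̂ = (787+855)/(1412+1490) = 1642/2902 = 0.56582.
SE = √(0.245668 × 0.00137936) = 0.01841.
z = (0.55737 − 0.57383)/0.01841 = -0.01646/0.01841 = -0.894.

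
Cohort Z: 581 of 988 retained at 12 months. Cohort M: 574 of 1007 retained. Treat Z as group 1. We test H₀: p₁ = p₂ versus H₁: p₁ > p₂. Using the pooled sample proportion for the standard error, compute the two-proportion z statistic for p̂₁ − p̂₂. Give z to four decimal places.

z = 0.8163

p̂₁ = 581/988 = 0.588057, p̂₂ = 574/1007 = 0.570010.
Pooled p̂ = (581+574)/(988+1007) = 1155/1995 = 0.578947.
SE = √(0.243767 × 0.00200519) = 0.022109.
z = (0.588057 − 0.570010)/0.022109 = 0.018047/0.022109 = 0.8163.
p-value = P(Z > 0.816) ≈ 0.2072.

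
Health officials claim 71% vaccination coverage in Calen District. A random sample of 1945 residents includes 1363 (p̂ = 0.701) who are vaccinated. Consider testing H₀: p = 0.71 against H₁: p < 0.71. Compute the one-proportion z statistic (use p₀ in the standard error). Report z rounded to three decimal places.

p̂ = 1363/1945 ≈ 0.70077.
Standard error under H₀: √(0.71×0.29/1945) = 0.01029.
z = (0.70077 − 0.71)/0.01029 = -0.00923/0.01029 = -0.897.
p-value = P(Z < -0.897) ≈ 0.1849.

z = -0.897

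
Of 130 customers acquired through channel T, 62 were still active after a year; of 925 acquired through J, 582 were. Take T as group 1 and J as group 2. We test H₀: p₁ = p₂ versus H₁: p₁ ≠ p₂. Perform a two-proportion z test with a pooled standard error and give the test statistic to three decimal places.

z = -3.334

p̂₁ = 62/130 ≈ 0.476923, p̂₂ = 582/925 ≈ 0.629189.
Pooled p̂ = (62+582)/(130+925) = 644/1055 = 0.610427.
SE = √(0.237806 × 0.00877339) = 0.045677.
z = (0.476923 − 0.629189)/0.045677 = -0.152266/0.045677 = -3.334.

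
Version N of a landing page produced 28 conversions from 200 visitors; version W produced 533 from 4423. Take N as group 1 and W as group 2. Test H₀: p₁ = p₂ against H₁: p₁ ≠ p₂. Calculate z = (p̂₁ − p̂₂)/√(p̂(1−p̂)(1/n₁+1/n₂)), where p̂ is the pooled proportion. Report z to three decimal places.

p̂₁ = 28/200 = 0.140000, p̂₂ = 533/4423 = 0.120506.
Pooled p̂ = (28+533)/(200+4423) = 561/4623 = 0.121350.
SE = √(p̂(1−p̂)(1/n₁+1/n₂)) = √(0.121350·0.878650·0.00522609) = √(0.000557227) = 0.023606.
z = (0.140000 − 0.120506)/0.023606 = 0.019494/0.023606 = 0.826.

z = 0.826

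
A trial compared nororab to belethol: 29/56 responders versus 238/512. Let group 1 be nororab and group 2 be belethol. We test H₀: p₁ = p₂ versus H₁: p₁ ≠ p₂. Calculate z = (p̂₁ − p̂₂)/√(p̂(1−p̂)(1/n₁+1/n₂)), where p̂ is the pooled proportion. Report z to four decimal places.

z = 0.7547

p̂₁ = 29/56 = 0.517857, p̂₂ = 238/512 = 0.464844.
Pooled p̂ = (29+238)/(56+512) = 267/568 = 0.470070.
SE = √(0.249104 × 0.0198103) = 0.070248.
z = (0.517857 − 0.464844)/0.070248 = 0.053013/0.070248 = 0.7547.
p-value = 2·P(Z > 0.755) ≈ 0.4505.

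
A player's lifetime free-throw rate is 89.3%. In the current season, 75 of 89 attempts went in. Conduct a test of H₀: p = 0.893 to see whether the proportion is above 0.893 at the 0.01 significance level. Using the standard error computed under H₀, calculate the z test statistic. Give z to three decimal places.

z = -1.535

p̂ = 75/89 ≈ 0.84270.
SE = √(p₀(1−p₀)/n) = √(0.095551/89) = 0.03277.
z = (0.84270 − 0.893)/0.03277 = -0.05030/0.03277 = -1.535.
p-value = P(Z > -1.535) ≈ 0.9376. With α = 0.01, fail to reject H₀.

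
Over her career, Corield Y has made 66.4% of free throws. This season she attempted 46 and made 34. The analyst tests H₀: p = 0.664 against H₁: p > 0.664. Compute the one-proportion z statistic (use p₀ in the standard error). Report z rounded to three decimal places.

z = 1.079

p̂ = 34/46 ≈ 0.73913.
Under H₀, SE = √(0.664·0.336/46) = √(0.00485009) = 0.06964.
z = (0.73913 − 0.664)/0.06964 = 0.07513/0.06964 = 1.079.
p-value = P(Z > 1.079) ≈ 0.1403.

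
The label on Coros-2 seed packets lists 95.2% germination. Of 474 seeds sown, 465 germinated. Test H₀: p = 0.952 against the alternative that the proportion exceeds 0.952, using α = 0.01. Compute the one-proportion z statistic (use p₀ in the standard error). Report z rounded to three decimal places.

p̂ = 465/474 = 0.981013.
Standard error under H₀: √(0.952×0.048/474) = 0.009819.
z = (0.981013 − 0.952)/0.009819 = 0.029013/0.009819 = 2.955.
p-value = P(Z > 2.955) ≈ 0.0016. With α = 0.01, reject H₀.

z = 2.955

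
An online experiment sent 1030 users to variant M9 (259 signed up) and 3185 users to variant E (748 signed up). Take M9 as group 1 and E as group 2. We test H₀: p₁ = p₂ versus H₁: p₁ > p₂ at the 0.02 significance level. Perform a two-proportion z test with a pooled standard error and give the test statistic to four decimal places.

p̂₁ = 259/1030 ≈ 0.251456, p̂₂ = 748/3185 ≈ 0.234851.
Pooled p̂ = (259+748)/(1030+3185) = 1007/4215 = 0.238909.
SE = √(0.181831 × 0.00128485) = 0.015285.
z = (0.251456 − 0.234851)/0.015285 = 0.016605/0.015285 = 1.0864.
p-value = P(Z > 1.086) ≈ 0.1387. With α = 0.02, fail to reject H₀.

z = 1.0864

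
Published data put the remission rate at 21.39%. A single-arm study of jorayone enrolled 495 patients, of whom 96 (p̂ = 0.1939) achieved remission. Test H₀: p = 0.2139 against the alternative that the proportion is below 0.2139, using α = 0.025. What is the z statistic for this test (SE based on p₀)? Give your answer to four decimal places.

z = -1.0830

p̂ = 96/495 = 0.193939.
Standard error under H₀: √(0.2139×0.7861/495) = 0.018431.
z = (0.193939 − 0.2139)/0.018431 = -0.019961/0.018431 = -1.0830.
p-value = P(Z < -1.083) ≈ 0.1394. With α = 0.025, fail to reject H₀.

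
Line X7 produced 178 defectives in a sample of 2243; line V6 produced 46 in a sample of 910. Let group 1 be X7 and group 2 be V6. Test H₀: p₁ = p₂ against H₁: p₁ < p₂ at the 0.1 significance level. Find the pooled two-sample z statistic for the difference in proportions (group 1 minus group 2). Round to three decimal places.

z = 2.853

p̂₁ = 178/2243 = 0.079358, p̂₂ = 46/910 = 0.050549.
Pooled p̂ = (178+46)/(2243+910) = 224/3153 = 0.071043.
SE = √(0.0659963 × 0.00154473) = 0.010097.
z = (0.079358 − 0.050549)/0.010097 = 0.028809/0.010097 = 2.853.
p-value = P(Z < 2.853) ≈ 0.9978, so at α = 0.1 we fail to reject H₀.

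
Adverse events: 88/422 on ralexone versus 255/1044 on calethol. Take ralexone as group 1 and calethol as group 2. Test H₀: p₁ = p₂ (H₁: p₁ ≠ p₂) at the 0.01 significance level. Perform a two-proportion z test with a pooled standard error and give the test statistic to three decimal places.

z = -1.463

p̂₁ = 88/422 = 0.20853, p̂₂ = 255/1044 = 0.24425.
Pooled p̂ = (88+255)/(422+1044) = 343/1466 = 0.23397.
SE = √(p̂(1−p̂)(1/n₁+1/n₂)) = √(0.23397·0.76603·0.00332752) = √(0.000596385) = 0.02442.
z = (0.20853 − 0.24425)/0.02442 = -0.03572/0.02442 = -1.463.
p-value = 2·P(Z > 1.463) ≈ 0.1435, so at α = 0.01 we fail to reject H₀.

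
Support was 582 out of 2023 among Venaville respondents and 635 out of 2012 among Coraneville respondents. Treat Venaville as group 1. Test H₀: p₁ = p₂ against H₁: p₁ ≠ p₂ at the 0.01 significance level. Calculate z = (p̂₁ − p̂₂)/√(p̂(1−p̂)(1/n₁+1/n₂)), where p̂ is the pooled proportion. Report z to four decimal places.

p̂₁ = 582/2023 = 0.287692, p̂₂ = 635/2012 = 0.315606.
Pooled p̂ = (582+635)/(2023+2012) = 1217/4035 = 0.301611.
SE = √(0.210642 × 0.000991333) = 0.014450.
z = (0.287692 − 0.315606)/0.014450 = -0.027914/0.014450 = -1.9318.
Two-sided p-value ≈ 2·Φ(−1.932) = 0.0534, so at α = 0.01 we fail to reject H₀.

z = -1.9318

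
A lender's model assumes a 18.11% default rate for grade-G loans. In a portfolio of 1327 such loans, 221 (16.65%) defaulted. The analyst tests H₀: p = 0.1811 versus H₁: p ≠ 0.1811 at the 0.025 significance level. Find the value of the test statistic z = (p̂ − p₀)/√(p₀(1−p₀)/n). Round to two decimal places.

z = -1.38

p̂ = 221/1327 = 0.1665.
Standard error under H₀: √(0.1811×0.8189/1327) = 0.0106.
z = (0.1665 − 0.1811)/0.0106 = -0.0146/0.0106 = -1.38.
p-value = 2·P(Z > 1.377) ≈ 0.1685; since p > α = 0.025, fail to reject H₀.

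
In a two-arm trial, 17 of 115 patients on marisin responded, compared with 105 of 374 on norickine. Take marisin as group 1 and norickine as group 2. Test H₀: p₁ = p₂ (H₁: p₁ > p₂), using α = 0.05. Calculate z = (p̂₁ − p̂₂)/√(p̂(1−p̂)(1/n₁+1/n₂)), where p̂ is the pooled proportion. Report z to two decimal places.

p̂₁ = 17/115 = 0.1478, p̂₂ = 105/374 = 0.2807.
Pooled p̂ = (17+105)/(115+374) = 122/489 = 0.2495.
SE = √(p̂(1−p̂)(1/n₁+1/n₂)) = √(0.2495·0.7505·0.0113694) = √(0.00212886) = 0.0461.
z = (0.1478 − 0.2807)/0.0461 = -0.1329/0.0461 = -2.88.
p-value = P(Z > -2.881) ≈ 0.9980, so at α = 0.05 we fail to reject H₀.

z = -2.88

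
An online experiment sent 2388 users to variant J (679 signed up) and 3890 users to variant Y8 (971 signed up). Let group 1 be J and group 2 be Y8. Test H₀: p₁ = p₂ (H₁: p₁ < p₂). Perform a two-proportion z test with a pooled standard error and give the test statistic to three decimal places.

z = 3.035

p̂₁ = 679/2388 ≈ 0.284338, p̂₂ = 971/3890 ≈ 0.249614.
Pooled p̂ = (679+971)/(2388+3890) = 1650/6278 = 0.262823.
SE = √(p̂(1−p̂)(1/n₁+1/n₂)) = √(0.262823·0.737177·0.00067583) = √(0.00013094) = 0.011443.
z = (0.284338 − 0.249614)/0.011443 = 0.034724/0.011443 = 3.035.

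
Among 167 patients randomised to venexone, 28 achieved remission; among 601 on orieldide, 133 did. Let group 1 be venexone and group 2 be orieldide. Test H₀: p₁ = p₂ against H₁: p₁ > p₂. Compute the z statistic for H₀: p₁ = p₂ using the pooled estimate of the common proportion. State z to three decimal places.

p̂₁ = 28/167 = 0.16766, p̂₂ = 133/601 = 0.22130.
Pooled p̂ = (28+133)/(167+601) = 161/768 = 0.20964.
SE = √(0.165688 × 0.00765192) = 0.03561.
z = (0.16766 − 0.22130)/0.03561 = -0.05364/0.03561 = -1.506.

z = -1.506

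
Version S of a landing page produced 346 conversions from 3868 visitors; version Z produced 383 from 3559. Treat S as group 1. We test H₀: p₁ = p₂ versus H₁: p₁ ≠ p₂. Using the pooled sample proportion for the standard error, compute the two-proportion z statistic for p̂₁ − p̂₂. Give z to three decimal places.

p̂₁ = 346/3868 = 0.08945, p̂₂ = 383/3559 = 0.10761.
Pooled p̂ = (346+383)/(3868+3559) = 729/7427 = 0.09816.
SE = √(p̂(1−p̂)(1/n₁+1/n₂)) = √(0.09816·0.90184·0.000539509) = √(4.77579e-05) = 0.00691.
z = (0.08945 − 0.10761)/0.00691 = -0.01816/0.00691 = -2.628.

z = -2.628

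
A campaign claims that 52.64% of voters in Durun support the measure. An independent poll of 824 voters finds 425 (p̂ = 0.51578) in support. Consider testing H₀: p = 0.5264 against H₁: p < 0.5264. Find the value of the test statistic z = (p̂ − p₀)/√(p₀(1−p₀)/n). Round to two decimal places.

z = -0.61

p̂ = 425/824 ≈ 0.5158.
Under H₀, SE = √(0.5264·0.4736/824) = √(0.000302552) = 0.0174.
z = (0.5158 − 0.5264)/0.0174 = -0.0106/0.0174 = -0.61.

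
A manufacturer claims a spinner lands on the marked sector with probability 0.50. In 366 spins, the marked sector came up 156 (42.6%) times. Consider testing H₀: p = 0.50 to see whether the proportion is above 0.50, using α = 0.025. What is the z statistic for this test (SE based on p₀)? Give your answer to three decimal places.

z = -2.823

p̂ = 156/366 = 0.426230.
Standard error under H₀: √(0.5×0.5/366) = 0.026135.
z = (0.426230 − 0.5)/0.026135 = -0.073770/0.026135 = -2.823.
p-value = P(Z > -2.823) ≈ 0.9976, so at α = 0.025 we fail to reject H₀.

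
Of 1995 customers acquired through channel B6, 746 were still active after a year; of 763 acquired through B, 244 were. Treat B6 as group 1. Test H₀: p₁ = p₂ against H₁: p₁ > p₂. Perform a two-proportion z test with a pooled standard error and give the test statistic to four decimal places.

p̂₁ = 746/1995 ≈ 0.373935, p̂₂ = 244/763 ≈ 0.319790.
Pooled p̂ = (746+244)/(1995+763) = 990/2758 = 0.358956.
SE = √(p̂(1−p̂)(1/n₁+1/n₂)) = √(0.358956·0.641044·0.00181187) = √(0.000416923) = 0.020419.
z = (0.373935 − 0.319790)/0.020419 = 0.054145/0.020419 = 2.6517.

z = 2.6517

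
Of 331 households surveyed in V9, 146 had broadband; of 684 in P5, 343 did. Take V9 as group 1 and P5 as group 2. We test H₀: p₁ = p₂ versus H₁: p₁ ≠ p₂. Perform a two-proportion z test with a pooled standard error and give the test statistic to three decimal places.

p̂₁ = 146/331 = 0.441088, p̂₂ = 343/684 = 0.501462.
Pooled p̂ = (146+343)/(331+684) = 489/1015 = 0.481773.
SE = √(0.249668 × 0.00448314) = 0.033456.
z = (0.441088 − 0.501462)/0.033456 = -0.060374/0.033456 = -1.805.

z = -1.805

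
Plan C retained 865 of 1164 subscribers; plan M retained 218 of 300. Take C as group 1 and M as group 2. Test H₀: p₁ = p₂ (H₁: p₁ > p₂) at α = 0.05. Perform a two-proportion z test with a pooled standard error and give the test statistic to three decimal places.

p̂₁ = 865/1164 = 0.74313, p̂₂ = 218/300 = 0.72667.
Pooled p̂ = (865+218)/(1164+300) = 1083/1464 = 0.73975.
SE = √(p̂(1−p̂)(1/n₁+1/n₂)) = √(0.73975·0.26025·0.00419244) = √(0.00080712) = 0.02841.
z = (0.74313 − 0.72667)/0.02841 = 0.01646/0.02841 = 0.579.
p-value = P(Z > 0.579) ≈ 0.2812. With α = 0.05, fail to reject H₀.

z = 0.579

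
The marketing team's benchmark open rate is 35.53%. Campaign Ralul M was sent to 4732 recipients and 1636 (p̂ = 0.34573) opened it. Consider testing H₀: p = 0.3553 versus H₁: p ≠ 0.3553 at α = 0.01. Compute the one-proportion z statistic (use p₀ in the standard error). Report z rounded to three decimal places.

z = -1.375

p̂ = 1636/4732 ≈ 0.34573.
Under H₀, SE = √(0.3553·0.6447/4732) = √(4.8407e-05) = 0.00696.
z = (0.34573 − 0.3553)/0.00696 = -0.00957/0.00696 = -1.375.
p-value = 2·P(Z > 1.375) ≈ 0.1690; since p > α = 0.01, fail to reject H₀.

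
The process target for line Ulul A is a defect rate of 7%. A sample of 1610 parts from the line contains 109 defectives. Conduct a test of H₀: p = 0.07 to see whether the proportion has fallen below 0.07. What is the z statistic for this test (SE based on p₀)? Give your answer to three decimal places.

p̂ = 109/1610 ≈ 0.067702.
Standard error under H₀: √(0.07×0.93/1610) = 0.006359.
z = (0.067702 − 0.07)/0.006359 = -0.002298/0.006359 = -0.361.

z = -0.361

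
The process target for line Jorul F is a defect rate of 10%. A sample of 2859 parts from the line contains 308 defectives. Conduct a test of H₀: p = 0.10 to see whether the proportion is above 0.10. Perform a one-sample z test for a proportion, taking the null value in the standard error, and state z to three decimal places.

z = 1.378

p̂ = 308/2859 ≈ 0.10773.
Under H₀, SE = √(0.1·0.9/2859) = √(3.14795e-05) = 0.00561.
z = (0.10773 − 0.1)/0.00561 = 0.00773/0.00561 = 1.378.
p-value = P(Z > 1.378) ≈ 0.0841.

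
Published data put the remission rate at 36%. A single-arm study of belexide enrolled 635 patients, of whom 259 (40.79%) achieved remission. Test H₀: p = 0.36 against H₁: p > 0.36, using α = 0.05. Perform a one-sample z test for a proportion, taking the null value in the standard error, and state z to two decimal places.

z = 2.51

p̂ = 259/635 = 0.40787.
SE = √(p₀(1−p₀)/n) = √(0.2304/635) = 0.01905.
z = (0.40787 − 0.36)/0.01905 = 0.04787/0.01905 = 2.51.
p-value = P(Z > 2.513) ≈ 0.0060, so at α = 0.05 we reject H₀.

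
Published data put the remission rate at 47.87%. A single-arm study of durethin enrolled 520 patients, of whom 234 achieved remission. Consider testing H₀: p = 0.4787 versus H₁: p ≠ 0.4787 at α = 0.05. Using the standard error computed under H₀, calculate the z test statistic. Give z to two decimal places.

z = -1.31

p̂ = 234/520 = 0.4500.
Under H₀, SE = √(0.4787·0.5213/520) = √(0.000479897) = 0.0219.
z = (0.4500 − 0.4787)/0.0219 = -0.0287/0.0219 = -1.31.
Two-sided p-value ≈ 2·Φ(−1.310) = 0.1902, so at α = 0.05 we fail to reject H₀.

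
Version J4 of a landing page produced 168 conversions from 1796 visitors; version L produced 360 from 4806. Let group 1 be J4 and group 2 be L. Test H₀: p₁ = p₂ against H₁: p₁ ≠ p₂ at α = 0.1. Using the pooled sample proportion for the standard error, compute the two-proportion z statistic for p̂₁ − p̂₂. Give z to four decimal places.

z = 2.4840

p̂₁ = 168/1796 = 0.093541, p̂₂ = 360/4806 = 0.074906.
Pooled p̂ = (168+360)/(1796+4806) = 528/6602 = 0.079976.
SE = √(0.0735796 × 0.000764866) = 0.007502.
z = (0.093541 − 0.074906)/0.007502 = 0.018635/0.007502 = 2.4840.
Two-sided p-value ≈ 2·Φ(−2.484) = 0.0130. With α = 0.1, reject H₀.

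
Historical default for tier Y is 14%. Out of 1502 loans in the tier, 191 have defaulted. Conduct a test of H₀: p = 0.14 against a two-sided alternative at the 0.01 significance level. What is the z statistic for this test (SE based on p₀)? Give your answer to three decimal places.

p̂ = 191/1502 = 0.127164.
Under H₀, SE = √(0.14·0.86/1502) = √(8.01598e-05) = 0.008953.
z = (0.127164 − 0.14)/0.008953 = -0.012836/0.008953 = -1.434.
Two-sided p-value ≈ 2·Φ(−1.434) = 0.1517, so at α = 0.01 we fail to reject H₀.

z = -1.434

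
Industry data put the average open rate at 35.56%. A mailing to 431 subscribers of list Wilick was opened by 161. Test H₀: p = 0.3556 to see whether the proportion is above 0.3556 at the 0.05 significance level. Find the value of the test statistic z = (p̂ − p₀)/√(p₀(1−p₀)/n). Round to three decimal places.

p̂ = 161/431 = 0.37355.
Standard error under H₀: √(0.3556×0.6444/431) = 0.02306.
z = (0.37355 − 0.3556)/0.02306 = 0.01795/0.02306 = 0.778.
p-value = P(Z > 0.778) ≈ 0.2181. With α = 0.05, fail to reject H₀.

z = 0.778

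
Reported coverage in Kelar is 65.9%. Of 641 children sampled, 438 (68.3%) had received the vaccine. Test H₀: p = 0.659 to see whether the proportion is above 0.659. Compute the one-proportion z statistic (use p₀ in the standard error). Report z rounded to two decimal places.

z = 1.30

p̂ = 438/641 ≈ 0.6833.
Under H₀, SE = √(0.659·0.341/641) = √(0.000350576) = 0.0187.
z = (0.6833 − 0.659)/0.0187 = 0.0243/0.0187 = 1.30.
p-value = P(Z > 1.298) ≈ 0.0971.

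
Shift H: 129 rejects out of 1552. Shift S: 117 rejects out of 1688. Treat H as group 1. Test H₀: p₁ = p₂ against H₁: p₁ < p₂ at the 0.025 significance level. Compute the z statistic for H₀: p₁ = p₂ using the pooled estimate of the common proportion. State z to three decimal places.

z = 1.482

p̂₁ = 129/1552 ≈ 0.08312, p̂₂ = 117/1688 ≈ 0.06931.
Pooled p̂ = (129+117)/(1552+1688) = 246/3240 = 0.07593.
SE = √(p̂(1−p̂)(1/n₁+1/n₂)) = √(0.07593·0.92407·0.00123675) = √(8.67716e-05) = 0.00932.
z = (0.08312 − 0.06931)/0.00932 = 0.01381/0.00932 = 1.482.
p-value = P(Z < 1.482) ≈ 0.9308; since p > α = 0.025, fail to reject H₀.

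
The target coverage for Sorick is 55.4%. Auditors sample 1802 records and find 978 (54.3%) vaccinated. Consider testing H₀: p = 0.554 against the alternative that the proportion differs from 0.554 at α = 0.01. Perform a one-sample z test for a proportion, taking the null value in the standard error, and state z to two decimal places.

p̂ = 978/1802 = 0.54273.
Under H₀, SE = √(0.554·0.446/1802) = √(0.000137117) = 0.01171.
z = (0.54273 − 0.554)/0.01171 = -0.01127/0.01171 = -0.96.
p-value = 2·P(Z > 0.962) ≈ 0.3358; since p > α = 0.01, fail to reject H₀.

z = -0.96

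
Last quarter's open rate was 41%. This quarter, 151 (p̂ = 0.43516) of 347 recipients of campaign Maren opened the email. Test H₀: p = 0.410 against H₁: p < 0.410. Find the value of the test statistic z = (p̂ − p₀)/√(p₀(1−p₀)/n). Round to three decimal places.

z = 0.953

p̂ = 151/347 = 0.43516.
SE = √(p₀(1−p₀)/n) = √(0.2419/347) = 0.02640.
z = (0.43516 − 0.41)/0.02640 = 0.02516/0.02640 = 0.953.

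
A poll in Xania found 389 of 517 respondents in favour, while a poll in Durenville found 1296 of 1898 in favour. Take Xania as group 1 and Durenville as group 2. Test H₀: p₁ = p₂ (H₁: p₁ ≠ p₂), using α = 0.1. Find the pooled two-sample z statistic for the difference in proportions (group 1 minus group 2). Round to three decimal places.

p̂₁ = 389/517 ≈ 0.75242, p̂₂ = 1296/1898 ≈ 0.68282.
Pooled p̂ = (389+1296)/(517+1898) = 1685/2415 = 0.69772.
SE = √(0.210906 × 0.00246111) = 0.02278.
z = (0.75242 − 0.68282)/0.02278 = 0.06960/0.02278 = 3.055.
p-value = 2·P(Z > 3.055) ≈ 0.0023; since p < α = 0.1, reject H₀.

z = 3.055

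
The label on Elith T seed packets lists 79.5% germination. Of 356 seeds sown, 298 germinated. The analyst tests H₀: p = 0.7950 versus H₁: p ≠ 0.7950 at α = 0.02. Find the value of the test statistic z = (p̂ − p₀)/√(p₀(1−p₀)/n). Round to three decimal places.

z = 1.967

p̂ = 298/356 = 0.837079.
Standard error under H₀: √(0.795×0.205/356) = 0.021396.
z = (0.837079 − 0.795)/0.021396 = 0.042079/0.021396 = 1.967.
p-value = 2·P(Z > 1.967) ≈ 0.0492, so at α = 0.02 we fail to reject H₀.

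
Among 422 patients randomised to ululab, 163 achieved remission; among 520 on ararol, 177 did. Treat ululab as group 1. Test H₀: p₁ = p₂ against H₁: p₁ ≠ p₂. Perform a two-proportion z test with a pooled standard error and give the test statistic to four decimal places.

z = 1.4578

p̂₁ = 163/422 ≈ 0.3862559, p̂₂ = 177/520 ≈ 0.3403846.
Pooled p̂ = (163+177)/(422+520) = 340/942 = 0.3609342.
SE = √(p̂(1−p̂)(1/n₁+1/n₂)) = √(0.3609342·0.6390658·0.00429275) = √(0.000990168) = 0.0314669.
z = (0.3862559 − 0.3403846)/0.0314669 = 0.0458713/0.0314669 = 1.4578.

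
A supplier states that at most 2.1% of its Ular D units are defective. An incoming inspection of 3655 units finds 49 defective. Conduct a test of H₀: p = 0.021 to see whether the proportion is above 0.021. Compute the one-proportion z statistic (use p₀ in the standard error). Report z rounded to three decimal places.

p̂ = 49/3655 ≈ 0.013406.
SE = √(p₀(1−p₀)/n) = √(0.020559/3655) = 0.002372.
z = (0.013406 − 0.021)/0.002372 = -0.007594/0.002372 = -3.202.
p-value = P(Z > -3.202) ≈ 0.9993.

z = -3.202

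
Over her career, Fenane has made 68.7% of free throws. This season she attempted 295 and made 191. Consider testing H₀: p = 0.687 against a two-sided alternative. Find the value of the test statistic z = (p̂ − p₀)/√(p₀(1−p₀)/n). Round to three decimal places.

z = -1.465

p̂ = 191/295 = 0.647458.
Under H₀, SE = √(0.687·0.313/295) = √(0.000728919) = 0.026998.
z = (0.647458 − 0.687)/0.026998 = -0.039542/0.026998 = -1.465.
p-value = 2·P(Z > 1.465) ≈ 0.1430.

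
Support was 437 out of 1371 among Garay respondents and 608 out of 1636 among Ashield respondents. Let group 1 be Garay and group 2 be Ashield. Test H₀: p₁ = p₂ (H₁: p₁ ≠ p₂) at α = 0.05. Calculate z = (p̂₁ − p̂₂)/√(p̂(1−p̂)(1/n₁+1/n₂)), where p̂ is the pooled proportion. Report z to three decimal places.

z = -3.034

p̂₁ = 437/1371 ≈ 0.318745, p̂₂ = 608/1636 ≈ 0.371638.
Pooled p̂ = (437+608)/(1371+1636) = 1045/3007 = 0.347522.
SE = √(p̂(1−p̂)(1/n₁+1/n₂)) = √(0.347522·0.652478·0.00134064) = √(0.000303991) = 0.017435.
z = (0.318745 − 0.371638)/0.017435 = -0.052893/0.017435 = -3.034.
Two-sided p-value ≈ 2·Φ(−3.034) = 0.0024. With α = 0.05, reject H₀.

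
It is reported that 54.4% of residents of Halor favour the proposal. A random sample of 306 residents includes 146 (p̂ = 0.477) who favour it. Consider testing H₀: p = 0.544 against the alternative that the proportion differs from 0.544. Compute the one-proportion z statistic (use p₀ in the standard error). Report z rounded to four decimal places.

z = -2.3488

p̂ = 146/306 ≈ 0.477124.
SE = √(p₀(1−p₀)/n) = √(0.24806/306) = 0.028472.
z = (0.477124 − 0.544)/0.028472 = -0.066876/0.028472 = -2.3488.
Two-sided p-value ≈ 2·Φ(−2.349) = 0.0188.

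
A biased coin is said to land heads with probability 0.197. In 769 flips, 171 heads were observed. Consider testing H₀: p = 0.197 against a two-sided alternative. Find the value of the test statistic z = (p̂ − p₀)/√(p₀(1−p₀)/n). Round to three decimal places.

z = 1.769

p̂ = 171/769 = 0.22237.
Standard error under H₀: √(0.197×0.803/769) = 0.01434.
z = (0.22237 − 0.197)/0.01434 = 0.02537/0.01434 = 1.769.
p-value = 2·P(Z > 1.769) ≈ 0.0770.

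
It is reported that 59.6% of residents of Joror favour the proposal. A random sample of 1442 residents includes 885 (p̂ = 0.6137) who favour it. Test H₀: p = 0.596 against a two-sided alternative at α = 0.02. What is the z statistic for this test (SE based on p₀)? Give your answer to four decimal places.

p̂ = 885/1442 = 0.6137309.
Under H₀, SE = √(0.596·0.404/1442) = √(0.000166979) = 0.0129220.
z = (0.6137309 − 0.596)/0.0129220 = 0.0177309/0.0129220 = 1.3721.
Two-sided p-value ≈ 2·Φ(−1.372) = 0.1700. With α = 0.02, fail to reject H₀.

z = 1.3721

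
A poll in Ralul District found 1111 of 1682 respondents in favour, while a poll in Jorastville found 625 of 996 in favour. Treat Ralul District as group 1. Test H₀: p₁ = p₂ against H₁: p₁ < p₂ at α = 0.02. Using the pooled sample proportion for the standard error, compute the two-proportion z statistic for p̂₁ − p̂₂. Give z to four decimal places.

p̂₁ = 1111/1682 ≈ 0.660523, p̂₂ = 625/996 ≈ 0.627510.
Pooled p̂ = (1111+625)/(1682+996) = 1736/2678 = 0.648245.
SE = √(p̂(1−p̂)(1/n₁+1/n₂)) = √(0.648245·0.351755·0.00159855) = √(0.000364506) = 0.019092.
z = (0.660523 − 0.627510)/0.019092 = 0.033013/0.019092 = 1.7292.
p-value = P(Z < 1.729) ≈ 0.9581, so at α = 0.02 we fail to reject H₀.

z = 1.7292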